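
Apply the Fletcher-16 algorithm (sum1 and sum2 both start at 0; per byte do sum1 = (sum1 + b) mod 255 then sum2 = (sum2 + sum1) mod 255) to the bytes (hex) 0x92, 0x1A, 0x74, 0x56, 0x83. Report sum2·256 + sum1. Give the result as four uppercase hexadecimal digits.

D2FA

Running sums (mod 255):
  after byte 0 (0x92): sum1=146, sum2=146
  after byte 1 (0x1A): sum1=172, sum2=63
  after byte 2 (0x74): sum1=33, sum2=96
  after byte 3 (0x56): sum1=119, sum2=215
  after byte 4 (0x83): sum1=250, sum2=210
Checksum = sum2·256 + sum1 = 210·256 + 250 = 54010 = 0xD2FA.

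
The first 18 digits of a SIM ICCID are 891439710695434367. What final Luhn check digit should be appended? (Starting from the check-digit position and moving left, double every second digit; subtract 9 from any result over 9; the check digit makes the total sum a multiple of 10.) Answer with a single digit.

Partial digits right→left: 7 6 3 4 3 4 5 9 6 0 1 7 9 3 4 1 9 8
Double every second digit counting from the check-digit position (so the 1st, 3rd, 5th, ... of the partial from the right).
  doubled (with −9 where >9): 5 6 6 1 3 2 9 8 9 → sum 49
  kept as-is: 6 4 4 9 0 7 3 1 8 → sum 42
Total = 49 + 42 = 91.
Check digit = (10 − (91 mod 10)) mod 10 = 9.

9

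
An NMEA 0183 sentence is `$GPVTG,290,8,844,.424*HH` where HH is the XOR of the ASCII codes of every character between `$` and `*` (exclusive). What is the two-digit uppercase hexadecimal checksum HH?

XOR the ASCII codes of the payload characters:
  'G' = 0x47 → acc = 0x47
  'P' = 0x50 → acc = 0x17
  'V' = 0x56 → acc = 0x41
  'T' = 0x54 → acc = 0x15
  'G' = 0x47 → acc = 0x52
  ',' = 0x2C → acc = 0x7E
  '2' = 0x32 → acc = 0x4C
  '9' = 0x39 → acc = 0x75
  '0' = 0x30 → acc = 0x45
  ',' = 0x2C → acc = 0x69
  '8' = 0x38 → acc = 0x51
  ',' = 0x2C → acc = 0x7D
  '8' = 0x38 → acc = 0x45
  '4' = 0x34 → acc = 0x71
  '4' = 0x34 → acc = 0x45
  ',' = 0x2C → acc = 0x69
  '.' = 0x2E → acc = 0x47
  '4' = 0x34 → acc = 0x73
  '2' = 0x32 → acc = 0x41
  '4' = 0x34 → acc = 0x75
Checksum = 0x75.

75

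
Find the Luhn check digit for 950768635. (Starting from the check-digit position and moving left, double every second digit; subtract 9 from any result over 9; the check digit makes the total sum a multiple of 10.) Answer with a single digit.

Partial digits right→left: 5 3 6 8 6 7 0 5 9
Double every second digit counting from the check-digit position (so the 1st, 3rd, 5th, ... of the partial from the right).
  doubled (with −9 where >9): 1 3 3 0 9 → sum 16
  kept as-is: 3 8 7 5 → sum 23
Total = 16 + 23 = 39.
Check digit = (10 − (39 mod 10)) mod 10 = 1.

1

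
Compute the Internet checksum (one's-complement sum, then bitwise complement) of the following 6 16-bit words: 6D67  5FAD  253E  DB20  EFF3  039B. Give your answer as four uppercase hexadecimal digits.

One's-complement addition (fold any carry out of bit 15 back into bit 0):
  0x6D67 + 0x5FAD = 0x0CD14
  0xCD14 + 0x253E = 0x0F252
  0xF252 + 0xDB20 = 0x1CD72 → wrap carry → 0xCD73
  0xCD73 + 0xEFF3 = 0x1BD66 → wrap carry → 0xBD67
  0xBD67 + 0x039B = 0x0C102
One's-complement sum = 0xC102.
Checksum = ~0xC102 & 0xFFFF = 0x3EFD.

3EFD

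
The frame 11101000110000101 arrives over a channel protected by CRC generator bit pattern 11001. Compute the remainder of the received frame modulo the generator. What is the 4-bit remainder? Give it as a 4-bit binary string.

0000

Modulo-2 division of 11101000110000101 by 11001:
  pos 0: 11101 XOR 11001 = 00100
  pos 2: 10000 XOR 11001 = 01001
  pos 3: 10010 XOR 11001 = 01011
  pos 4: 10111 XOR 11001 = 01110
  pos 5: 11101 XOR 11001 = 00100
  pos 7: 10000 XOR 11001 = 01001
  pos 8: 10010 XOR 11001 = 01011
  pos 9: 10110 XOR 11001 = 01111
  pos 10: 11111 XOR 11001 = 00110
  pos 12: 11001 XOR 11001 = 00000
Remainder = 0000 (zero — the frame passes the CRC check).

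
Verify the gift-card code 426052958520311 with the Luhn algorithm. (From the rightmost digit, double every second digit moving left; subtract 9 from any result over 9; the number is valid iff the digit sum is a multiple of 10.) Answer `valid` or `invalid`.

From the right, keep odd positions and double even positions (subtract 9 from any doubled value over 9):
  doubled (positions 2,4,...): 2 0 1 1 4 0 4 → sum 12
  kept (positions 1,3,...): 1 3 2 8 9 5 6 4 → sum 38
Total = 50.
50 mod 10 = 0, so the number is valid.

valid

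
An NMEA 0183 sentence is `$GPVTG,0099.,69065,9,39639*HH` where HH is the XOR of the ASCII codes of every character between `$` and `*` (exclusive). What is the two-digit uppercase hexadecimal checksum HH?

4F

XOR the ASCII codes of the payload characters:
  'G' = 0x47 → acc = 0x47
  'P' = 0x50 → acc = 0x17
  'V' = 0x56 → acc = 0x41
  'T' = 0x54 → acc = 0x15
  'G' = 0x47 → acc = 0x52
  ',' = 0x2C → acc = 0x7E
  '0' = 0x30 → acc = 0x4E
  '0' = 0x30 → acc = 0x7E
  '9' = 0x39 → acc = 0x47
  '9' = 0x39 → acc = 0x7E
  '.' = 0x2E → acc = 0x50
  ',' = 0x2C → acc = 0x7C
  '6' = 0x36 → acc = 0x4A
  '9' = 0x39 → acc = 0x73
  '0' = 0x30 → acc = 0x43
  '6' = 0x36 → acc = 0x75
  '5' = 0x35 → acc = 0x40
  ',' = 0x2C → acc = 0x6C
  '9' = 0x39 → acc = 0x55
  ',' = 0x2C → acc = 0x79
  '3' = 0x33 → acc = 0x4A
  '9' = 0x39 → acc = 0x73
  '6' = 0x36 → acc = 0x45
  '3' = 0x33 → acc = 0x76
  '9' = 0x39 → acc = 0x4F
Checksum = 0x4F.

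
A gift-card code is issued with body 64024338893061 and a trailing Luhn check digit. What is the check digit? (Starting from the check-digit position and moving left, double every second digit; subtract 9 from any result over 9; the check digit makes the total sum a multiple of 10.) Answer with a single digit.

4

Partial digits right→left: 1 6 0 3 9 8 8 3 3 4 2 0 4 6
Double every second digit counting from the check-digit position (so the 1st, 3rd, 5th, ... of the partial from the right).
  doubled (with −9 where >9): 2 0 9 7 6 4 8 → sum 36
  kept as-is: 6 3 8 3 4 0 6 → sum 30
Total = 36 + 30 = 66.
Check digit = (10 − (66 mod 10)) mod 10 = 4.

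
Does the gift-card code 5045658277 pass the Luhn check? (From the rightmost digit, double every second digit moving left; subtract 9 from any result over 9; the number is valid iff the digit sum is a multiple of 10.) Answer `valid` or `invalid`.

From the right, keep odd positions and double even positions (subtract 9 from any doubled value over 9):
  doubled (positions 2,4,...): 5 7 3 8 1 → sum 24
  kept (positions 1,3,...): 7 2 5 5 0 → sum 19
Total = 43.
43 mod 10 = 3, so the number is invalid.

invalid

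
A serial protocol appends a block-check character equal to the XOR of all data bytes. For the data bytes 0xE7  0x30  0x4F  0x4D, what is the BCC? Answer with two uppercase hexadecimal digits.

XOR the bytes together:
  start with 0xE7
  0xE7 ⊕ 0x30 = 0xD7
  0xD7 ⊕ 0x4F = 0x98
  0x98 ⊕ 0x4D = 0xD5

D5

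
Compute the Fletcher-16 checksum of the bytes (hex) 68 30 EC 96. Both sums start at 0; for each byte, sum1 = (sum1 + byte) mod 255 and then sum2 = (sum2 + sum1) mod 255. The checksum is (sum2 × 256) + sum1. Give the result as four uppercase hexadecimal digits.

Running sums (mod 255):
  after byte 0 (68): sum1=104, sum2=104
  after byte 1 (30): sum1=152, sum2=1
  after byte 2 (EC): sum1=133, sum2=134
  after byte 3 (96): sum1=28, sum2=162
Checksum = sum2·256 + sum1 = 162·256 + 28 = 41500 = 0xA21C.

A21C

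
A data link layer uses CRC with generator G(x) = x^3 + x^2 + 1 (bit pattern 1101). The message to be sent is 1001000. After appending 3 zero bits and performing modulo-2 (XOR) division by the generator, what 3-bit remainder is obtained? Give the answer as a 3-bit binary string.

Append 3 zeros: 1001000000. Divide by 1101 (XOR where the leading bit is 1):
  pos 0: 1001 XOR 1101 = 0100
  pos 1: 1000 XOR 1101 = 0101
  pos 2: 1010 XOR 1101 = 0111
  pos 3: 1110 XOR 1101 = 0011
  pos 5: 1100 XOR 1101 = 0001
Remainder (last 3 bits) = 010. This is the CRC / FCS.

010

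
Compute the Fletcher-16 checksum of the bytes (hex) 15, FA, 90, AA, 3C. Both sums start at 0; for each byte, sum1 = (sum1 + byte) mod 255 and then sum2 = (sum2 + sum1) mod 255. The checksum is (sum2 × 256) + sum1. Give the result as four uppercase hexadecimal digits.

Running sums (mod 255):
  after byte 0 (15): sum1=21, sum2=21
  after byte 1 (FA): sum1=16, sum2=37
  after byte 2 (90): sum1=160, sum2=197
  after byte 3 (AA): sum1=75, sum2=17
  after byte 4 (3C): sum1=135, sum2=152
Checksum = sum2·256 + sum1 = 152·256 + 135 = 39047 = 0x9887.

9887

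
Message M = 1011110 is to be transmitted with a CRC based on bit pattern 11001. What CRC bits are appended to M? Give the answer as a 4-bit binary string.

0111

Append 4 zeros: 10111100000. Divide by 11001 (XOR where the leading bit is 1):
  pos 0: 10111 XOR 11001 = 01110
  pos 1: 11101 XOR 11001 = 00100
  pos 3: 10000 XOR 11001 = 01001
  pos 4: 10010 XOR 11001 = 01011
  pos 5: 10110 XOR 11001 = 01111
  pos 6: 11110 XOR 11001 = 00111
Remainder (last 4 bits) = 0111. This is the CRC / FCS.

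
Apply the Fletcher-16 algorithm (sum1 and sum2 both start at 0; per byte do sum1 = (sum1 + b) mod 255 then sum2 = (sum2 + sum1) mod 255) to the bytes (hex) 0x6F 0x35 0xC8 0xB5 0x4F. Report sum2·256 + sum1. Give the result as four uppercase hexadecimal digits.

1772

Running sums (mod 255):
  after byte 0 (0x6F): sum1=111, sum2=111
  after byte 1 (0x35): sum1=164, sum2=20
  after byte 2 (0xC8): sum1=109, sum2=129
  after byte 3 (0xB5): sum1=35, sum2=164
  after byte 4 (0x4F): sum1=114, sum2=23
Checksum = sum2·256 + sum1 = 23·256 + 114 = 6002 = 0x1772.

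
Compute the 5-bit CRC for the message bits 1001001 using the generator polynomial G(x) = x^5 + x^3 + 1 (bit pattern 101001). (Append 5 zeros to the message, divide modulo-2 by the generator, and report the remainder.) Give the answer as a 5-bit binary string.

Append 5 zeros: 100100100000. Divide by 101001 (XOR where the leading bit is 1):
  pos 0: 100100 XOR 101001 = 001101
  pos 2: 110110 XOR 101001 = 011111
  pos 3: 111110 XOR 101001 = 010111
  pos 4: 101110 XOR 101001 = 000111
Remainder (last 5 bits) = 11100. This is the CRC / FCS.

11100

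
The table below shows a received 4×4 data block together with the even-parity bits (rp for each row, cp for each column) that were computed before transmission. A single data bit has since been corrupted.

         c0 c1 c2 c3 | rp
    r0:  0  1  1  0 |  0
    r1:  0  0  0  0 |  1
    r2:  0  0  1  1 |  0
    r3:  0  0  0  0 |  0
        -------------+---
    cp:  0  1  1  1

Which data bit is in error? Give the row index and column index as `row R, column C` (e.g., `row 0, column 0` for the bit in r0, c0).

Recompute each row's even parity and compare to rp:
  r0: data parity 0, sent rp 0 → ok
  r1: data parity 0, sent rp 1 → mismatch
  r2: data parity 0, sent rp 0 → ok
  r3: data parity 0, sent rp 0 → ok
Recompute each column's even parity and compare to cp:
  c0: data parity 0, sent cp 0 → ok
  c1: data parity 1, sent cp 1 → ok
  c2: data parity 0, sent cp 1 → mismatch
  c3: data parity 1, sent cp 1 → ok
Exactly one row (r1) and one column (c2) fail → the flipped bit is at their intersection.

row 1, column 2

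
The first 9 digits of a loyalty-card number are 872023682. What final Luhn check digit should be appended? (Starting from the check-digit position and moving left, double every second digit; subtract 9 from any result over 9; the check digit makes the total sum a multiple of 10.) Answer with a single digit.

Partial digits right→left: 2 8 6 3 2 0 2 7 8
Double every second digit counting from the check-digit position (so the 1st, 3rd, 5th, ... of the partial from the right).
  doubled (with −9 where >9): 4 3 4 4 7 → sum 22
  kept as-is: 8 3 0 7 → sum 18
Total = 22 + 18 = 40.
Check digit = (10 − (40 mod 10)) mod 10 = 0.

0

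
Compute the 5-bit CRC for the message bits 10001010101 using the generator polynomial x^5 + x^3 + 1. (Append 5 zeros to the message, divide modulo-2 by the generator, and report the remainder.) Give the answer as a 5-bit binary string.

Append 5 zeros: 1000101010100000. Divide by 101001 (XOR where the leading bit is 1):
  pos 0: 100010 XOR 101001 = 001011
  pos 2: 101110 XOR 101001 = 000111
  pos 5: 111101 XOR 101001 = 010100
  pos 6: 101000 XOR 101001 = 000001
Remainder (last 5 bits) = 10000. This is the CRC / FCS.

10000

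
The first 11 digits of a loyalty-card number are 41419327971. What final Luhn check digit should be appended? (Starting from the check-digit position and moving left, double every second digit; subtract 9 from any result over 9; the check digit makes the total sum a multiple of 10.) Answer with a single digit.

Partial digits right→left: 1 7 9 7 2 3 9 1 4 1 4
Double every second digit counting from the check-digit position (so the 1st, 3rd, 5th, ... of the partial from the right).
  doubled (with −9 where >9): 2 9 4 9 8 8 → sum 40
  kept as-is: 7 7 3 1 1 → sum 19
Total = 40 + 19 = 59.
Check digit = (10 − (59 mod 10)) mod 10 = 1.

1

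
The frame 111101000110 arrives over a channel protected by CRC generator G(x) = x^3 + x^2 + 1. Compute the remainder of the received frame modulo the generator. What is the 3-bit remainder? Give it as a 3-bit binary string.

100

Modulo-2 division of 111101000110 by 1101:
  pos 0: 1111 XOR 1101 = 0010
  pos 2: 1001 XOR 1101 = 0100
  pos 3: 1000 XOR 1101 = 0101
  pos 4: 1010 XOR 1101 = 0111
  pos 5: 1110 XOR 1101 = 0011
  pos 7: 1111 XOR 1101 = 0010
Remainder = 100 (nonzero — an error is detected).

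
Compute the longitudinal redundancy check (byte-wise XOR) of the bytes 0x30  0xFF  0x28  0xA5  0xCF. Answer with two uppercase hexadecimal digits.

XOR the bytes together:
  start with 0x30
  0x30 ⊕ 0xFF = 0xCF
  0xCF ⊕ 0x28 = 0xE7
  0xE7 ⊕ 0xA5 = 0x42
  0x42 ⊕ 0xCF = 0x8D

8D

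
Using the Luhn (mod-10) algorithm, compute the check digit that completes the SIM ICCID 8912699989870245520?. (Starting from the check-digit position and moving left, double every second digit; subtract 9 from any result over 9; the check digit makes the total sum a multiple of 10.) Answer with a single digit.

Partial digits right→left: 0 2 5 5 4 2 0 7 8 9 8 9 9 9 6 2 1 9 8
Double every second digit counting from the check-digit position (so the 1st, 3rd, 5th, ... of the partial from the right).
  doubled (with −9 where >9): 0 1 8 0 7 7 9 3 2 7 → sum 44
  kept as-is: 2 5 2 7 9 9 9 2 9 → sum 54
Total = 44 + 54 = 98.
Check digit = (10 − (98 mod 10)) mod 10 = 2.

2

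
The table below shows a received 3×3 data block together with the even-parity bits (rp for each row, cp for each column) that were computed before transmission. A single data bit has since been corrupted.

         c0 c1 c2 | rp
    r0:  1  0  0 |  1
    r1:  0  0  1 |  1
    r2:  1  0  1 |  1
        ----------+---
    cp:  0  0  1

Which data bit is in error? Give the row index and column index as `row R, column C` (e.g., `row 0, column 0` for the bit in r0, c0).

row 2, column 2

Recompute each row's even parity and compare to rp:
  r0: data parity 1, sent rp 1 → ok
  r1: data parity 1, sent rp 1 → ok
  r2: data parity 0, sent rp 1 → mismatch
Recompute each column's even parity and compare to cp:
  c0: data parity 0, sent cp 0 → ok
  c1: data parity 0, sent cp 0 → ok
  c2: data parity 0, sent cp 1 → mismatch
Exactly one row (r2) and one column (c2) fail → the flipped bit is at their intersection.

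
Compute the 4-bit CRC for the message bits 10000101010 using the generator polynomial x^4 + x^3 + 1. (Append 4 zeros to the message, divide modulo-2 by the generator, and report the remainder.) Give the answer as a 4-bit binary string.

Append 4 zeros: 100001010100000. Divide by 11001 (XOR where the leading bit is 1):
  pos 0: 10000 XOR 11001 = 01001
  pos 1: 10011 XOR 11001 = 01010
  pos 2: 10100 XOR 11001 = 01101
  pos 3: 11011 XOR 11001 = 00010
  pos 6: 10010 XOR 11001 = 01011
  pos 7: 10110 XOR 11001 = 01111
  pos 8: 11110 XOR 11001 = 00111
  pos 10: 11100 XOR 11001 = 00101
Remainder (last 4 bits) = 0101. This is the CRC / FCS.

0101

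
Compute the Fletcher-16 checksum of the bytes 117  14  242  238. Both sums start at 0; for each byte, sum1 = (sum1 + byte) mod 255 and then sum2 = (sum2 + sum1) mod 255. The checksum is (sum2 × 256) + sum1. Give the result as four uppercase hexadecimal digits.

Running sums (mod 255):
  after byte 0 (117): sum1=117, sum2=117
  after byte 1 (14): sum1=131, sum2=248
  after byte 2 (242): sum1=118, sum2=111
  after byte 3 (238): sum1=101, sum2=212
Checksum = sum2·256 + sum1 = 212·256 + 101 = 54373 = 0xD465.

D465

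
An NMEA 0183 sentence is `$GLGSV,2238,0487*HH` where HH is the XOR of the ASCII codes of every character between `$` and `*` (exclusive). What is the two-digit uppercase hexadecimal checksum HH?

49

XOR the ASCII codes of the payload characters:
  'G' = 0x47 → acc = 0x47
  'L' = 0x4C → acc = 0x0B
  'G' = 0x47 → acc = 0x4C
  'S' = 0x53 → acc = 0x1F
  'V' = 0x56 → acc = 0x49
  ',' = 0x2C → acc = 0x65
  '2' = 0x32 → acc = 0x57
  '2' = 0x32 → acc = 0x65
  '3' = 0x33 → acc = 0x56
  '8' = 0x38 → acc = 0x6E
  ',' = 0x2C → acc = 0x42
  '0' = 0x30 → acc = 0x72
  '4' = 0x34 → acc = 0x46
  '8' = 0x38 → acc = 0x7E
  '7' = 0x37 → acc = 0x49
Checksum = 0x49.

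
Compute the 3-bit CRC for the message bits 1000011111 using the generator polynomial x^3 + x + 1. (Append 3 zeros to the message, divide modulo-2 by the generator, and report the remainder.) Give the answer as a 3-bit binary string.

Append 3 zeros: 1000011111000. Divide by 1011 (XOR where the leading bit is 1):
  pos 0: 1000 XOR 1011 = 0011
  pos 2: 1101 XOR 1011 = 0110
  pos 3: 1101 XOR 1011 = 0110
  pos 4: 1101 XOR 1011 = 0110
  pos 5: 1101 XOR 1011 = 0110
  pos 6: 1101 XOR 1011 = 0110
  pos 7: 1100 XOR 1011 = 0111
  pos 8: 1110 XOR 1011 = 0101
  pos 9: 1010 XOR 1011 = 0001
Remainder (last 3 bits) = 001. This is the CRC / FCS.

001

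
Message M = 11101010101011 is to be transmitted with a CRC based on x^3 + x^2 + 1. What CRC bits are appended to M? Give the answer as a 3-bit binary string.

111

Append 3 zeros: 11101010101011000. Divide by 1101 (XOR where the leading bit is 1):
  pos 0: 1110 XOR 1101 = 0011
  pos 2: 1110 XOR 1101 = 0011
  pos 4: 1110 XOR 1101 = 0011
  pos 6: 1110 XOR 1101 = 0011
  pos 8: 1110 XOR 1101 = 0011
  pos 10: 1111 XOR 1101 = 0010
  pos 12: 1000 XOR 1101 = 0101
  pos 13: 1010 XOR 1101 = 0111
Remainder (last 3 bits) = 111. This is the CRC / FCS.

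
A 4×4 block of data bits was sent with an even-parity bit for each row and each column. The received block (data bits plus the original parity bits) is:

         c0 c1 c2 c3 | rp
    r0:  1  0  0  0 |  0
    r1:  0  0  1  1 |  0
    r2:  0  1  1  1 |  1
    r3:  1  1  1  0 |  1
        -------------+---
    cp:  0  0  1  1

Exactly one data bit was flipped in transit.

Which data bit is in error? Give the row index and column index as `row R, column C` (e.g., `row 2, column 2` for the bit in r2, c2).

Recompute each row's even parity and compare to rp:
  r0: data parity 1, sent rp 0 → mismatch
  r1: data parity 0, sent rp 0 → ok
  r2: data parity 1, sent rp 1 → ok
  r3: data parity 1, sent rp 1 → ok
Recompute each column's even parity and compare to cp:
  c0: data parity 0, sent cp 0 → ok
  c1: data parity 0, sent cp 0 → ok
  c2: data parity 1, sent cp 1 → ok
  c3: data parity 0, sent cp 1 → mismatch
Exactly one row (r0) and one column (c3) fail → the flipped bit is at their intersection.

row 0, column 3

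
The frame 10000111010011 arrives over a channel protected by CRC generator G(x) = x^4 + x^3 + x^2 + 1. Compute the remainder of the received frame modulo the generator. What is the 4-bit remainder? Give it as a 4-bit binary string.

1101

Modulo-2 division of 10000111010011 by 11101:
  pos 0: 10000 XOR 11101 = 01101
  pos 1: 11011 XOR 11101 = 00110
  pos 3: 11011 XOR 11101 = 00110
  pos 5: 11001 XOR 11101 = 00100
  pos 7: 10000 XOR 11101 = 01101
  pos 8: 11011 XOR 11101 = 00110
Remainder = 1101 (nonzero — an error is detected).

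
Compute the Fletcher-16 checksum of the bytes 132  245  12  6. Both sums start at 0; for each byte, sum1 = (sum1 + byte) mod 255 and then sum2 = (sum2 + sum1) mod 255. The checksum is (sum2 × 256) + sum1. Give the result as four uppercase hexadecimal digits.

Running sums (mod 255):
  after byte 0 (132): sum1=132, sum2=132
  after byte 1 (245): sum1=122, sum2=254
  after byte 2 (12): sum1=134, sum2=133
  after byte 3 (6): sum1=140, sum2=18
Checksum = sum2·256 + sum1 = 18·256 + 140 = 4748 = 0x128C.

128C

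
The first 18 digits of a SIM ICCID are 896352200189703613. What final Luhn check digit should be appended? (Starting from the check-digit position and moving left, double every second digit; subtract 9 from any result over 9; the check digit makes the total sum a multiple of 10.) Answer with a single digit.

Partial digits right→left: 3 1 6 3 0 7 9 8 1 0 0 2 2 5 3 6 9 8
Double every second digit counting from the check-digit position (so the 1st, 3rd, 5th, ... of the partial from the right).
  doubled (with −9 where >9): 6 3 0 9 2 0 4 6 9 → sum 39
  kept as-is: 1 3 7 8 0 2 5 6 8 → sum 40
Total = 39 + 40 = 79.
Check digit = (10 − (79 mod 10)) mod 10 = 1.

1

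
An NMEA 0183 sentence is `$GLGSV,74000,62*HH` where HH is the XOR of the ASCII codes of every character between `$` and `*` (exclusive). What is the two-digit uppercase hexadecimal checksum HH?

7E

XOR the ASCII codes of the payload characters:
  'G' = 0x47 → acc = 0x47
  'L' = 0x4C → acc = 0x0B
  'G' = 0x47 → acc = 0x4C
  'S' = 0x53 → acc = 0x1F
  'V' = 0x56 → acc = 0x49
  ',' = 0x2C → acc = 0x65
  '7' = 0x37 → acc = 0x52
  '4' = 0x34 → acc = 0x66
  '0' = 0x30 → acc = 0x56
  '0' = 0x30 → acc = 0x66
  '0' = 0x30 → acc = 0x56
  ',' = 0x2C → acc = 0x7A
  '6' = 0x36 → acc = 0x4C
  '2' = 0x32 → acc = 0x7E
Checksum = 0x7E.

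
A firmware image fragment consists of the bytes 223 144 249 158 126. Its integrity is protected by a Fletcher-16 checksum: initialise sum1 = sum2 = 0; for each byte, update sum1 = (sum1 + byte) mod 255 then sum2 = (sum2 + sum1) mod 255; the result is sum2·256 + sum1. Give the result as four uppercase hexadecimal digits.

4B87

Running sums (mod 255):
  after byte 0 (223): sum1=223, sum2=223
  after byte 1 (144): sum1=112, sum2=80
  after byte 2 (249): sum1=106, sum2=186
  after byte 3 (158): sum1=9, sum2=195
  after byte 4 (126): sum1=135, sum2=75
Checksum = sum2·256 + sum1 = 75·256 + 135 = 19335 = 0x4B87.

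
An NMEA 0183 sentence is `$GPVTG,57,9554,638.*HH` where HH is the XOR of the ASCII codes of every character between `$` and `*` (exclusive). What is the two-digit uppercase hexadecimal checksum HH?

XOR the ASCII codes of the payload characters:
  'G' = 0x47 → acc = 0x47
  'P' = 0x50 → acc = 0x17
  'V' = 0x56 → acc = 0x41
  'T' = 0x54 → acc = 0x15
  'G' = 0x47 → acc = 0x52
  ',' = 0x2C → acc = 0x7E
  '5' = 0x35 → acc = 0x4B
  '7' = 0x37 → acc = 0x7C
  ',' = 0x2C → acc = 0x50
  '9' = 0x39 → acc = 0x69
  '5' = 0x35 → acc = 0x5C
  '5' = 0x35 → acc = 0x69
  '4' = 0x34 → acc = 0x5D
  ',' = 0x2C → acc = 0x71
  '6' = 0x36 → acc = 0x47
  '3' = 0x33 → acc = 0x74
  '8' = 0x38 → acc = 0x4C
  '.' = 0x2E → acc = 0x62
Checksum = 0x62.

62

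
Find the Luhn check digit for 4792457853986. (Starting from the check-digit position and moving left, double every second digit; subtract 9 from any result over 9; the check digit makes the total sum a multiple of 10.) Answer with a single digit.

4

Partial digits right→left: 6 8 9 3 5 8 7 5 4 2 9 7 4
Double every second digit counting from the check-digit position (so the 1st, 3rd, 5th, ... of the partial from the right).
  doubled (with −9 where >9): 3 9 1 5 8 9 8 → sum 43
  kept as-is: 8 3 8 5 2 7 → sum 33
Total = 43 + 33 = 76.
Check digit = (10 − (76 mod 10)) mod 10 = 4.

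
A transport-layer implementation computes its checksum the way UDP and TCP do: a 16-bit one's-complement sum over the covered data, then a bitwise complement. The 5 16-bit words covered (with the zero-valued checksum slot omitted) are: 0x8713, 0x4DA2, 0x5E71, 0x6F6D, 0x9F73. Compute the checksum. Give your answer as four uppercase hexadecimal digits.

One's-complement addition (fold any carry out of bit 15 back into bit 0):
  0x8713 + 0x4DA2 = 0x0D4B5
  0xD4B5 + 0x5E71 = 0x13326 → wrap carry → 0x3327
  0x3327 + 0x6F6D = 0x0A294
  0xA294 + 0x9F73 = 0x14207 → wrap carry → 0x4208
One's-complement sum = 0x4208.
Checksum = ~0x4208 & 0xFFFF = 0xBDF7.

BDF7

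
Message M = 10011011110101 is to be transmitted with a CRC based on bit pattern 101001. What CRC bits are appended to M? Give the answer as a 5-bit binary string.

00111

Append 5 zeros: 1001101111010100000. Divide by 101001 (XOR where the leading bit is 1):
  pos 0: 100110 XOR 101001 = 001111
  pos 2: 111111 XOR 101001 = 010110
  pos 3: 101101 XOR 101001 = 000100
  pos 6: 100101 XOR 101001 = 001100
  pos 8: 110001 XOR 101001 = 011000
  pos 9: 110000 XOR 101001 = 011001
  pos 10: 110010 XOR 101001 = 011011
  pos 11: 110110 XOR 101001 = 011111
  pos 12: 111110 XOR 101001 = 010111
  pos 13: 101110 XOR 101001 = 000111
Remainder (last 5 bits) = 00111. This is the CRC / FCS.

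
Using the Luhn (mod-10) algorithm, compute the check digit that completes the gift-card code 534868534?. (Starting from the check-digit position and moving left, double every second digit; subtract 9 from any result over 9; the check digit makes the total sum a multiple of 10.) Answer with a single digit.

Partial digits right→left: 4 3 5 8 6 8 4 3 5
Double every second digit counting from the check-digit position (so the 1st, 3rd, 5th, ... of the partial from the right).
  doubled (with −9 where >9): 8 1 3 8 1 → sum 21
  kept as-is: 3 8 8 3 → sum 22
Total = 21 + 22 = 43.
Check digit = (10 − (43 mod 10)) mod 10 = 7.

7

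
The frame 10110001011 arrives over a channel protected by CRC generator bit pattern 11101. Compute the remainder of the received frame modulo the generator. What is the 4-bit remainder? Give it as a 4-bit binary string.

0000

Modulo-2 division of 10110001011 by 11101:
  pos 0: 10110 XOR 11101 = 01011
  pos 1: 10110 XOR 11101 = 01011
  pos 2: 10110 XOR 11101 = 01011
  pos 3: 10111 XOR 11101 = 01010
  pos 4: 10100 XOR 11101 = 01001
  pos 5: 10011 XOR 11101 = 01110
  pos 6: 11101 XOR 11101 = 00000
Remainder = 0000 (zero — the frame passes the CRC check).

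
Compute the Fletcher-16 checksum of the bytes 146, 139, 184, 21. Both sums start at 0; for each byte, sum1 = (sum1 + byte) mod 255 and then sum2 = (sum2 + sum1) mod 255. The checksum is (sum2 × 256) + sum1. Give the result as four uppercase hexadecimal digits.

73EB

Running sums (mod 255):
  after byte 0 (146): sum1=146, sum2=146
  after byte 1 (139): sum1=30, sum2=176
  after byte 2 (184): sum1=214, sum2=135
  after byte 3 (21): sum1=235, sum2=115
Checksum = sum2·256 + sum1 = 115·256 + 235 = 29675 = 0x73EB.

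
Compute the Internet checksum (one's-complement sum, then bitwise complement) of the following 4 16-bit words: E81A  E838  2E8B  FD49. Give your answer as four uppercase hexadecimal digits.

One's-complement addition (fold any carry out of bit 15 back into bit 0):
  0xE81A + 0xE838 = 0x1D052 → wrap carry → 0xD053
  0xD053 + 0x2E8B = 0x0FEDE
  0xFEDE + 0xFD49 = 0x1FC27 → wrap carry → 0xFC28
One's-complement sum = 0xFC28.
Checksum = ~0xFC28 & 0xFFFF = 0x03D7.

03D7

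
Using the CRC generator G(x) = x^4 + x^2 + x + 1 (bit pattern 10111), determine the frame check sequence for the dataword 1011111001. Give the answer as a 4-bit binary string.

Append 4 zeros: 10111110010000. Divide by 10111 (XOR where the leading bit is 1):
  pos 0: 10111 XOR 10111 = 00000
  pos 5: 11001 XOR 10111 = 01110
  pos 6: 11100 XOR 10111 = 01011
  pos 7: 10110 XOR 10111 = 00001
Remainder (last 4 bits) = 0100. This is the CRC / FCS.

0100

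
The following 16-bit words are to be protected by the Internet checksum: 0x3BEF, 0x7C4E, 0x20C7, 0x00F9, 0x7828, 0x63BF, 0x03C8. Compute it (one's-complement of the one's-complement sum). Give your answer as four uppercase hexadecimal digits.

One's-complement addition (fold any carry out of bit 15 back into bit 0):
  0x3BEF + 0x7C4E = 0x0B83D
  0xB83D + 0x20C7 = 0x0D904
  0xD904 + 0x00F9 = 0x0D9FD
  0xD9FD + 0x7828 = 0x15225 → wrap carry → 0x5226
  0x5226 + 0x63BF = 0x0B5E5
  0xB5E5 + 0x03C8 = 0x0B9AD
One's-complement sum = 0xB9AD.
Checksum = ~0xB9AD & 0xFFFF = 0x4652.

4652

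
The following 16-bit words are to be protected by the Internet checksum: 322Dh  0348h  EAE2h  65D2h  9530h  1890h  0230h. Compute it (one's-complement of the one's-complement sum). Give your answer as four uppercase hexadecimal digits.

C9E4

One's-complement addition (fold any carry out of bit 15 back into bit 0):
  0x322D + 0x0348 = 0x03575
  0x3575 + 0xEAE2 = 0x12057 → wrap carry → 0x2058
  0x2058 + 0x65D2 = 0x0862A
  0x862A + 0x9530 = 0x11B5A → wrap carry → 0x1B5B
  0x1B5B + 0x1890 = 0x033EB
  0x33EB + 0x0230 = 0x0361B
One's-complement sum = 0x361B.
Checksum = ~0x361B & 0xFFFF = 0xC9E4.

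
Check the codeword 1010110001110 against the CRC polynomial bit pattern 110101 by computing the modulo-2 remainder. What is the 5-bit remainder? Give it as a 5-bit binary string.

01000

Modulo-2 division of 1010110001110 by 110101:
  pos 0: 101011 XOR 110101 = 011110
  pos 1: 111100 XOR 110101 = 001001
  pos 3: 100100 XOR 110101 = 010001
  pos 4: 100011 XOR 110101 = 010110
  pos 5: 101101 XOR 110101 = 011000
  pos 6: 110001 XOR 110101 = 000100
Remainder = 01000 (nonzero — an error is detected).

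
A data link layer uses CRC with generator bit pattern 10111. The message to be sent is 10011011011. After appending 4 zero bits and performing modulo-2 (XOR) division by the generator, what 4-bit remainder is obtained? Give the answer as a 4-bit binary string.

Append 4 zeros: 100110110110000. Divide by 10111 (XOR where the leading bit is 1):
  pos 0: 10011 XOR 10111 = 00100
  pos 2: 10001 XOR 10111 = 00110
  pos 4: 11010 XOR 10111 = 01101
  pos 5: 11011 XOR 10111 = 01100
  pos 6: 11001 XOR 10111 = 01110
  pos 7: 11100 XOR 10111 = 01011
  pos 8: 10110 XOR 10111 = 00001
Remainder (last 4 bits) = 0100. This is the CRC / FCS.

0100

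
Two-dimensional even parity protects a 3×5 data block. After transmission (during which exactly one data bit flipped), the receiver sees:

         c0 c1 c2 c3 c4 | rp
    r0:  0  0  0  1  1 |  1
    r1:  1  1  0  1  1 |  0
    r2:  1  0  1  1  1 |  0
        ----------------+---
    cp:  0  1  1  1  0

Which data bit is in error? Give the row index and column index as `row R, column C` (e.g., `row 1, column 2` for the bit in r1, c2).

Recompute each row's even parity and compare to rp:
  r0: data parity 0, sent rp 1 → mismatch
  r1: data parity 0, sent rp 0 → ok
  r2: data parity 0, sent rp 0 → ok
Recompute each column's even parity and compare to cp:
  c0: data parity 0, sent cp 0 → ok
  c1: data parity 1, sent cp 1 → ok
  c2: data parity 1, sent cp 1 → ok
  c3: data parity 1, sent cp 1 → ok
  c4: data parity 1, sent cp 0 → mismatch
Exactly one row (r0) and one column (c4) fail → the flipped bit is at their intersection.

row 0, column 4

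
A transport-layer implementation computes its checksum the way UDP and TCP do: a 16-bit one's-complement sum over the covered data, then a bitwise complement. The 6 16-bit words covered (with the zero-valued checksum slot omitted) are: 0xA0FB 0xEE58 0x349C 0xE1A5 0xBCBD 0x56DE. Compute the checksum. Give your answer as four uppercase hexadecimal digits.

46CD

One's-complement addition (fold any carry out of bit 15 back into bit 0):
  0xA0FB + 0xEE58 = 0x18F53 → wrap carry → 0x8F54
  0x8F54 + 0x349C = 0x0C3F0
  0xC3F0 + 0xE1A5 = 0x1A595 → wrap carry → 0xA596
  0xA596 + 0xBCBD = 0x16253 → wrap carry → 0x6254
  0x6254 + 0x56DE = 0x0B932
One's-complement sum = 0xB932.
Checksum = ~0xB932 & 0xFFFF = 0x46CD.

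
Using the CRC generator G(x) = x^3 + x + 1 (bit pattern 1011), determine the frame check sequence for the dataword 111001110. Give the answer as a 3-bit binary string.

Append 3 zeros: 111001110000. Divide by 1011 (XOR where the leading bit is 1):
  pos 0: 1110 XOR 1011 = 0101
  pos 1: 1010 XOR 1011 = 0001
  pos 4: 1111 XOR 1011 = 0100
  pos 5: 1000 XOR 1011 = 0011
  pos 7: 1100 XOR 1011 = 0111
  pos 8: 1110 XOR 1011 = 0101
Remainder (last 3 bits) = 101. This is the CRC / FCS.

101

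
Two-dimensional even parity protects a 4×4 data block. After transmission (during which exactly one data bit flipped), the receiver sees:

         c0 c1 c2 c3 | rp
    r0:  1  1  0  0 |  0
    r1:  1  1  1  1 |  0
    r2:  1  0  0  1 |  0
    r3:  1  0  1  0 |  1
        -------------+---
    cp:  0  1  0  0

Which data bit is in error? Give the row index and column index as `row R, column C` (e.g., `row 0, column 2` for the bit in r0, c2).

Recompute each row's even parity and compare to rp:
  r0: data parity 0, sent rp 0 → ok
  r1: data parity 0, sent rp 0 → ok
  r2: data parity 0, sent rp 0 → ok
  r3: data parity 0, sent rp 1 → mismatch
Recompute each column's even parity and compare to cp:
  c0: data parity 0, sent cp 0 → ok
  c1: data parity 0, sent cp 1 → mismatch
  c2: data parity 0, sent cp 0 → ok
  c3: data parity 0, sent cp 0 → ok
Exactly one row (r3) and one column (c1) fail → the flipped bit is at their intersection.

row 3, column 1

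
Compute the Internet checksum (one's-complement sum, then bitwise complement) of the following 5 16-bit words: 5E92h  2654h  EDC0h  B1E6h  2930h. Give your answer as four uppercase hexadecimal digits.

B241

One's-complement addition (fold any carry out of bit 15 back into bit 0):
  0x5E92 + 0x2654 = 0x084E6
  0x84E6 + 0xEDC0 = 0x172A6 → wrap carry → 0x72A7
  0x72A7 + 0xB1E6 = 0x1248D → wrap carry → 0x248E
  0x248E + 0x2930 = 0x04DBE
One's-complement sum = 0x4DBE.
Checksum = ~0x4DBE & 0xFFFF = 0xB241.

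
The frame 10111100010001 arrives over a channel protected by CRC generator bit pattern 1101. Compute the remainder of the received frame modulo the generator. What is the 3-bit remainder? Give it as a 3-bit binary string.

100

Modulo-2 division of 10111100010001 by 1101:
  pos 0: 1011 XOR 1101 = 0110
  pos 1: 1101 XOR 1101 = 0000
  pos 5: 1000 XOR 1101 = 0101
  pos 6: 1011 XOR 1101 = 0110
  pos 7: 1100 XOR 1101 = 0001
  pos 10: 1001 XOR 1101 = 0100
Remainder = 100 (nonzero — an error is detected).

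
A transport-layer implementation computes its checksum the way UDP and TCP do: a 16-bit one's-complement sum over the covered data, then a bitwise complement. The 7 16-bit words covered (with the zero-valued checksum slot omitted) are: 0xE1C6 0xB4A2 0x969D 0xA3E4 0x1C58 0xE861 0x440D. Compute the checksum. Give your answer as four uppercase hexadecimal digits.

One's-complement addition (fold any carry out of bit 15 back into bit 0):
  0xE1C6 + 0xB4A2 = 0x19668 → wrap carry → 0x9669
  0x9669 + 0x969D = 0x12D06 → wrap carry → 0x2D07
  0x2D07 + 0xA3E4 = 0x0D0EB
  0xD0EB + 0x1C58 = 0x0ED43
  0xED43 + 0xE861 = 0x1D5A4 → wrap carry → 0xD5A5
  0xD5A5 + 0x440D = 0x119B2 → wrap carry → 0x19B3
One's-complement sum = 0x19B3.
Checksum = ~0x19B3 & 0xFFFF = 0xE64C.

E64C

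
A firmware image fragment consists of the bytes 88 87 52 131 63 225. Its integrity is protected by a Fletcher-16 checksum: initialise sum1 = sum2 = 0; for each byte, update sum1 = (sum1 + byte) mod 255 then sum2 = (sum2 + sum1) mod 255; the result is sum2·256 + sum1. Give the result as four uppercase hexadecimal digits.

Running sums (mod 255):
  after byte 0 (88): sum1=88, sum2=88
  after byte 1 (87): sum1=175, sum2=8
  after byte 2 (52): sum1=227, sum2=235
  after byte 3 (131): sum1=103, sum2=83
  after byte 4 (63): sum1=166, sum2=249
  after byte 5 (225): sum1=136, sum2=130
Checksum = sum2·256 + sum1 = 130·256 + 136 = 33416 = 0x8288.

8288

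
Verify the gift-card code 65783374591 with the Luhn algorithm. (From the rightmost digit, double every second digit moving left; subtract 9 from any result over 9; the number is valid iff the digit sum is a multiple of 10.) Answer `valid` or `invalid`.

From the right, keep odd positions and double even positions (subtract 9 from any doubled value over 9):
  doubled (positions 2,4,...): 9 8 6 7 1 → sum 31
  kept (positions 1,3,...): 1 5 7 3 7 6 → sum 29
Total = 60.
60 mod 10 = 0, so the number is valid.

valid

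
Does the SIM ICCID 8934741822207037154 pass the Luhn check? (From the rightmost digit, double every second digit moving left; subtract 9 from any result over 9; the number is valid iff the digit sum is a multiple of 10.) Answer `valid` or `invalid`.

valid

From the right, keep odd positions and double even positions (subtract 9 from any doubled value over 9):
  doubled (positions 2,4,...): 1 5 0 0 4 7 8 8 9 → sum 42
  kept (positions 1,3,...): 4 1 3 7 2 2 1 7 3 8 → sum 38
Total = 80.
80 mod 10 = 0, so the number is valid.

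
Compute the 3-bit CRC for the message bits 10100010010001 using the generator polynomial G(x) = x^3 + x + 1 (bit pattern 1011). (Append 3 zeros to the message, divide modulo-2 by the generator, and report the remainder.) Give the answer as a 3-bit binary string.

100

Append 3 zeros: 10100010010001000. Divide by 1011 (XOR where the leading bit is 1):
  pos 0: 1010 XOR 1011 = 0001
  pos 3: 1001 XOR 1011 = 0010
  pos 5: 1000 XOR 1011 = 0011
  pos 7: 1110 XOR 1011 = 0101
  pos 8: 1010 XOR 1011 = 0001
  pos 11: 1010 XOR 1011 = 0001
Remainder (last 3 bits) = 100. This is the CRC / FCS.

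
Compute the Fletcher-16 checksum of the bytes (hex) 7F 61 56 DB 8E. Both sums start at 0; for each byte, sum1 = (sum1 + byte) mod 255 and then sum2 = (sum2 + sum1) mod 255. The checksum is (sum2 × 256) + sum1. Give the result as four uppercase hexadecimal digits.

4CA1

Running sums (mod 255):
  after byte 0 (7F): sum1=127, sum2=127
  after byte 1 (61): sum1=224, sum2=96
  after byte 2 (56): sum1=55, sum2=151
  after byte 3 (DB): sum1=19, sum2=170
  after byte 4 (8E): sum1=161, sum2=76
Checksum = sum2·256 + sum1 = 76·256 + 161 = 19617 = 0x4CA1.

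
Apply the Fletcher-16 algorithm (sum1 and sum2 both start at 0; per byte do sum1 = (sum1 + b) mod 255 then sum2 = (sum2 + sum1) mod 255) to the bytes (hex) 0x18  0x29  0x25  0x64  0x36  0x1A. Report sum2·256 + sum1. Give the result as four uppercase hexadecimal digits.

A61B

Running sums (mod 255):
  after byte 0 (0x18): sum1=24, sum2=24
  after byte 1 (0x29): sum1=65, sum2=89
  after byte 2 (0x25): sum1=102, sum2=191
  after byte 3 (0x64): sum1=202, sum2=138
  after byte 4 (0x36): sum1=1, sum2=139
  after byte 5 (0x1A): sum1=27, sum2=166
Checksum = sum2·256 + sum1 = 166·256 + 27 = 42523 = 0xA61B.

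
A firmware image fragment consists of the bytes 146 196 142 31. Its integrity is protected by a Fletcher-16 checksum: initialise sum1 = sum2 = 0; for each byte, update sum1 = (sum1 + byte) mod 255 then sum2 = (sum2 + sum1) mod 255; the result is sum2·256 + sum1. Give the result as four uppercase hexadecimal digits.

D405

Running sums (mod 255):
  after byte 0 (146): sum1=146, sum2=146
  after byte 1 (196): sum1=87, sum2=233
  after byte 2 (142): sum1=229, sum2=207
  after byte 3 (31): sum1=5, sum2=212
Checksum = sum2·256 + sum1 = 212·256 + 5 = 54277 = 0xD405.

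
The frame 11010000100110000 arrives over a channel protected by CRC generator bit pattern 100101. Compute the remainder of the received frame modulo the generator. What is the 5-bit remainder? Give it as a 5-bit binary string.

Modulo-2 division of 11010000100110000 by 100101:
  pos 0: 110100 XOR 100101 = 010001
  pos 1: 100010 XOR 100101 = 000111
  pos 4: 111010 XOR 100101 = 011111
  pos 5: 111110 XOR 100101 = 011011
  pos 6: 110111 XOR 100101 = 010010
  pos 7: 100101 XOR 100101 = 000000
Remainder = 00000 (zero — the frame passes the CRC check).

00000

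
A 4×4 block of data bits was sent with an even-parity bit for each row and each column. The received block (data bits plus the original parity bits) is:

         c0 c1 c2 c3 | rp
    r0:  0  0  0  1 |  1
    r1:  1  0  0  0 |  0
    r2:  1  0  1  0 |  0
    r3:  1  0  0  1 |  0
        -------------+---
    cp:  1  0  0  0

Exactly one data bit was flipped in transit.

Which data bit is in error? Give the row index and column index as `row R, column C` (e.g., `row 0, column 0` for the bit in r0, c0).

row 1, column 2

Recompute each row's even parity and compare to rp:
  r0: data parity 1, sent rp 1 → ok
  r1: data parity 1, sent rp 0 → mismatch
  r2: data parity 0, sent rp 0 → ok
  r3: data parity 0, sent rp 0 → ok
Recompute each column's even parity and compare to cp:
  c0: data parity 1, sent cp 1 → ok
  c1: data parity 0, sent cp 0 → ok
  c2: data parity 1, sent cp 0 → mismatch
  c3: data parity 0, sent cp 0 → ok
Exactly one row (r1) and one column (c2) fail → the flipped bit is at their intersection.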